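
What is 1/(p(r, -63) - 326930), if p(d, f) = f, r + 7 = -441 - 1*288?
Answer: -1/326993 ≈ -3.0582e-6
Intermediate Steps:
r = -736 (r = -7 + (-441 - 1*288) = -7 + (-441 - 288) = -7 - 729 = -736)
1/(p(r, -63) - 326930) = 1/(-63 - 326930) = 1/(-326993) = -1/326993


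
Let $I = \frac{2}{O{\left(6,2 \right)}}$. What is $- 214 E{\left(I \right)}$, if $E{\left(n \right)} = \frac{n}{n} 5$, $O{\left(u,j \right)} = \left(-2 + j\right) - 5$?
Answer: $-1070$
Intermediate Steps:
$O{\left(u,j \right)} = -7 + j$
$I = - \frac{2}{5}$ ($I = \frac{2}{-7 + 2} = \frac{2}{-5} = 2 \left(- \frac{1}{5}\right) = - \frac{2}{5} \approx -0.4$)
$E{\left(n \right)} = 5$ ($E{\left(n \right)} = 1 \cdot 5 = 5$)
$- 214 E{\left(I \right)} = \left(-214\right) 5 = -1070$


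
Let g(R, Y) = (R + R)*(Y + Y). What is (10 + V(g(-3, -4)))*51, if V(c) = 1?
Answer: 561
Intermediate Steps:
g(R, Y) = 4*R*Y (g(R, Y) = (2*R)*(2*Y) = 4*R*Y)
(10 + V(g(-3, -4)))*51 = (10 + 1)*51 = 11*51 = 561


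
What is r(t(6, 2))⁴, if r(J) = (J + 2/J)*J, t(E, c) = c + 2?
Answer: 104976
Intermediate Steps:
t(E, c) = 2 + c
r(J) = J*(J + 2/J)
r(t(6, 2))⁴ = (2 + (2 + 2)²)⁴ = (2 + 4²)⁴ = (2 + 16)⁴ = 18⁴ = 104976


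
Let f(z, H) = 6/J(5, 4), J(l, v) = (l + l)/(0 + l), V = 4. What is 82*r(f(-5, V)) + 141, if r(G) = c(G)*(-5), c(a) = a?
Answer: -1089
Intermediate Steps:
J(l, v) = 2 (J(l, v) = (2*l)/l = 2)
f(z, H) = 3 (f(z, H) = 6/2 = 6*(½) = 3)
r(G) = -5*G (r(G) = G*(-5) = -5*G)
82*r(f(-5, V)) + 141 = 82*(-5*3) + 141 = 82*(-15) + 141 = -1230 + 141 = -1089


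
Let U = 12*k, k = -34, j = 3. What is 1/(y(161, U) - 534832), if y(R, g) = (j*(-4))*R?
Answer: -1/536764 ≈ -1.8630e-6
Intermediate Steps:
U = -408 (U = 12*(-34) = -408)
y(R, g) = -12*R (y(R, g) = (3*(-4))*R = -12*R)
1/(y(161, U) - 534832) = 1/(-12*161 - 534832) = 1/(-1932 - 534832) = 1/(-536764) = -1/536764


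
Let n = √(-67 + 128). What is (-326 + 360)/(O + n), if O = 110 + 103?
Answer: 3621/22654 - 17*√61/22654 ≈ 0.15398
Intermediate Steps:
n = √61 ≈ 7.8102
O = 213
(-326 + 360)/(O + n) = (-326 + 360)/(213 + √61) = 34/(213 + √61)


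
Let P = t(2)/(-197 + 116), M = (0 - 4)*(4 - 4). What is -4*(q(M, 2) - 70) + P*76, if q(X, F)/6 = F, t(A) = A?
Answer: 18640/81 ≈ 230.12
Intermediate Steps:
M = 0 (M = -4*0 = 0)
q(X, F) = 6*F
P = -2/81 (P = 2/(-197 + 116) = 2/(-81) = 2*(-1/81) = -2/81 ≈ -0.024691)
-4*(q(M, 2) - 70) + P*76 = -4*(6*2 - 70) - 2/81*76 = -4*(12 - 70) - 152/81 = -4*(-58) - 152/81 = 232 - 152/81 = 18640/81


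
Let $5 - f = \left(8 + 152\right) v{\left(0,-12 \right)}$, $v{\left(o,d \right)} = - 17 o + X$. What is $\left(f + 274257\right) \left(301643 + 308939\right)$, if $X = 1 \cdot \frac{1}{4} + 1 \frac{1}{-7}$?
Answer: $167448973364$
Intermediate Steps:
$X = \frac{3}{28}$ ($X = 1 \cdot \frac{1}{4} + 1 \left(- \frac{1}{7}\right) = \frac{1}{4} - \frac{1}{7} = \frac{3}{28} \approx 0.10714$)
$v{\left(o,d \right)} = \frac{3}{28} - 17 o$ ($v{\left(o,d \right)} = - 17 o + \frac{3}{28} = \frac{3}{28} - 17 o$)
$f = - \frac{85}{7}$ ($f = 5 - \left(8 + 152\right) \left(\frac{3}{28} - 0\right) = 5 - 160 \left(\frac{3}{28} + 0\right) = 5 - 160 \cdot \frac{3}{28} = 5 - \frac{120}{7} = - \frac{85}{7} \approx -12.143$)
$\left(f + 274257\right) \left(301643 + 308939\right) = \left(- \frac{85}{7} + 274257\right) \left(301643 + 308939\right) = \frac{1919714}{7} \cdot 610582 = 167448973364$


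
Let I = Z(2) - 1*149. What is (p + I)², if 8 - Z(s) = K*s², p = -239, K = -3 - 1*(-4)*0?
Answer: 135424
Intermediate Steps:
K = -3 (K = -3 + 4*0 = -3 + 0 = -3)
Z(s) = 8 + 3*s² (Z(s) = 8 - (-3)*s² = 8 + 3*s²)
I = -129 (I = (8 + 3*2²) - 1*149 = (8 + 3*4) - 149 = (8 + 12) - 149 = 20 - 149 = -129)
(p + I)² = (-239 - 129)² = (-368)² = 135424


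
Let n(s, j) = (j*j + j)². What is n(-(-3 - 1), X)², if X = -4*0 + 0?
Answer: 0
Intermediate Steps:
X = 0 (X = 0 + 0 = 0)
n(s, j) = (j + j²)² (n(s, j) = (j² + j)² = (j + j²)²)
n(-(-3 - 1), X)² = (0²*(1 + 0)²)² = (0*1²)² = (0*1)² = 0² = 0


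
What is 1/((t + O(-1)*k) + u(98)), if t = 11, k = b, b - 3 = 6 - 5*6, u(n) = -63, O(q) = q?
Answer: -1/31 ≈ -0.032258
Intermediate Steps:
b = -21 (b = 3 + (6 - 5*6) = 3 + (6 - 30) = 3 - 24 = -21)
k = -21
1/((t + O(-1)*k) + u(98)) = 1/((11 - 1*(-21)) - 63) = 1/((11 + 21) - 63) = 1/(32 - 63) = 1/(-31) = -1/31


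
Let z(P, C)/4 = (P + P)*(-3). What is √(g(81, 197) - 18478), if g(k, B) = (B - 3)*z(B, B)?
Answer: I*√935710 ≈ 967.32*I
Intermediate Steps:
z(P, C) = -24*P (z(P, C) = 4*((P + P)*(-3)) = 4*((2*P)*(-3)) = 4*(-6*P) = -24*P)
g(k, B) = -24*B*(-3 + B) (g(k, B) = (B - 3)*(-24*B) = (-3 + B)*(-24*B) = -24*B*(-3 + B))
√(g(81, 197) - 18478) = √(24*197*(3 - 1*197) - 18478) = √(24*197*(3 - 197) - 18478) = √(24*197*(-194) - 18478) = √(-917232 - 18478) = √(-935710) = I*√935710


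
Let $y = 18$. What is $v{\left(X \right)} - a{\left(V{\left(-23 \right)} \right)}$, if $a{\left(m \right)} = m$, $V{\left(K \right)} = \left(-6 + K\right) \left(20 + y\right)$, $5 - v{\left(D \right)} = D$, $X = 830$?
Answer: $277$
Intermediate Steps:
$v{\left(D \right)} = 5 - D$
$V{\left(K \right)} = -228 + 38 K$ ($V{\left(K \right)} = \left(-6 + K\right) \left(20 + 18\right) = \left(-6 + K\right) 38 = -228 + 38 K$)
$v{\left(X \right)} - a{\left(V{\left(-23 \right)} \right)} = \left(5 - 830\right) - \left(-228 + 38 \left(-23\right)\right) = \left(5 - 830\right) - \left(-228 - 874\right) = -825 - -1102 = -825 + 1102 = 277$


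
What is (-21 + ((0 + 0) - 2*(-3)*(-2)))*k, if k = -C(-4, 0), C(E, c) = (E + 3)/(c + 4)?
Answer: -33/4 ≈ -8.2500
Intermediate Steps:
C(E, c) = (3 + E)/(4 + c)
k = 1/4 (k = -(3 - 4)/(4 + 0) = -(-1)/4 = -1*(-1/4) = 1/4 ≈ 0.25000)
(-21 + ((0 + 0) - 2*(-3)*(-2)))*k = (-21 + ((0 + 0) - 2*(-3)*(-2)))*(1/4) = (-21 + (0 + 6*(-2)))*(1/4) = (-21 + (0 - 12))*(1/4) = (-21 - 12)*(1/4) = -33*1/4 = -33/4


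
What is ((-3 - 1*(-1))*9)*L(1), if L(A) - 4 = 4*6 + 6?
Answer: -612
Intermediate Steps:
L(A) = 34 (L(A) = 4 + (4*6 + 6) = 4 + (24 + 6) = 4 + 30 = 34)
((-3 - 1*(-1))*9)*L(1) = ((-3 - 1*(-1))*9)*34 = ((-3 + 1)*9)*34 = -2*9*34 = -18*34 = -612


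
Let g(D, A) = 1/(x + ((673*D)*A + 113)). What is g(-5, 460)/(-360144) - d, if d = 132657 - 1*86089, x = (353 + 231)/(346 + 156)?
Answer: -6515509162017766789/139913871371280 ≈ -46568.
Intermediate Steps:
x = 292/251 (x = 584/502 = 584*(1/502) = 292/251 ≈ 1.1633)
d = 46568 (d = 132657 - 86089 = 46568)
g(D, A) = 1/(28655/251 + 673*A*D) (g(D, A) = 1/(292/251 + ((673*D)*A + 113)) = 1/(292/251 + (673*A*D + 113)) = 1/(292/251 + (113 + 673*A*D)) = 1/(28655/251 + 673*A*D))
g(-5, 460)/(-360144) - d = (251/(28655 + 168923*460*(-5)))/(-360144) - 1*46568 = (251/(28655 - 388522900))*(-1/360144) - 46568 = (251/(-388494245))*(-1/360144) - 46568 = (251*(-1/388494245))*(-1/360144) - 46568 = -251/388494245*(-1/360144) - 46568 = 251/139913871371280 - 46568 = -6515509162017766789/139913871371280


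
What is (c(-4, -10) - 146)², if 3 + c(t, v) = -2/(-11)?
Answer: 2679769/121 ≈ 22147.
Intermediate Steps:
c(t, v) = -31/11 (c(t, v) = -3 - 2/(-11) = -3 - 2*(-1/11) = -3 + 2/11 = -31/11)
(c(-4, -10) - 146)² = (-31/11 - 146)² = (-1637/11)² = 2679769/121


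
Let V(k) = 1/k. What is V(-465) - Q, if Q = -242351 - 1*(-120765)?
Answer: 56537489/465 ≈ 1.2159e+5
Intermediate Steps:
Q = -121586 (Q = -242351 + 120765 = -121586)
V(-465) - Q = 1/(-465) - 1*(-121586) = -1/465 + 121586 = 56537489/465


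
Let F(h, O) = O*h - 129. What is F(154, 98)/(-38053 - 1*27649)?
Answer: -1151/5054 ≈ -0.22774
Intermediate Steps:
F(h, O) = -129 + O*h
F(154, 98)/(-38053 - 1*27649) = (-129 + 98*154)/(-38053 - 1*27649) = (-129 + 15092)/(-38053 - 27649) = 14963/(-65702) = 14963*(-1/65702) = -1151/5054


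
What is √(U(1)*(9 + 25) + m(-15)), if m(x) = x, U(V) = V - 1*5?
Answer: I*√151 ≈ 12.288*I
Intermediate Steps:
U(V) = -5 + V (U(V) = V - 5 = -5 + V)
√(U(1)*(9 + 25) + m(-15)) = √((-5 + 1)*(9 + 25) - 15) = √(-4*34 - 15) = √(-136 - 15) = √(-151) = I*√151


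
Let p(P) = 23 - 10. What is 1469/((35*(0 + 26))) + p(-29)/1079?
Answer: 9449/5810 ≈ 1.6263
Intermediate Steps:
p(P) = 13
1469/((35*(0 + 26))) + p(-29)/1079 = 1469/((35*(0 + 26))) + 13/1079 = 1469/((35*26)) + 13*(1/1079) = 1469/910 + 1/83 = 1469*(1/910) + 1/83 = 113/70 + 1/83 = 9449/5810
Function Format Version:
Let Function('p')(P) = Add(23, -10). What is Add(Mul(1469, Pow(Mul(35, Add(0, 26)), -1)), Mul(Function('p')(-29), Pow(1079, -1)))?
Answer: Rational(9449, 5810) ≈ 1.6263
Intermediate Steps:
Function('p')(P) = 13
Add(Mul(1469, Pow(Mul(35, Add(0, 26)), -1)), Mul(Function('p')(-29), Pow(1079, -1))) = Add(Mul(1469, Pow(Mul(35, Add(0, 26)), -1)), Mul(13, Pow(1079, -1))) = Add(Mul(1469, Pow(Mul(35, 26), -1)), Mul(13, Rational(1, 1079))) = Add(Mul(1469, Pow(910, -1)), Rational(1, 83)) = Add(Mul(1469, Rational(1, 910)), Rational(1, 83)) = Add(Rational(113, 70), Rational(1, 83)) = Rational(9449, 5810)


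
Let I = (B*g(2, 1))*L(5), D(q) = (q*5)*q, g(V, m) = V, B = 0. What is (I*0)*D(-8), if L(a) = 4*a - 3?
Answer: 0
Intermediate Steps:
L(a) = -3 + 4*a
D(q) = 5*q² (D(q) = (5*q)*q = 5*q²)
I = 0 (I = (0*2)*(-3 + 4*5) = 0*(-3 + 20) = 0*17 = 0)
(I*0)*D(-8) = (0*0)*(5*(-8)²) = 0*(5*64) = 0*320 = 0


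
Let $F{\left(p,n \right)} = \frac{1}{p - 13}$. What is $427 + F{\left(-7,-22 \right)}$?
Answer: $\frac{8539}{20} \approx 426.95$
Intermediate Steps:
$F{\left(p,n \right)} = \frac{1}{-13 + p}$ ($F{\left(p,n \right)} = \frac{1}{p - 13} = \frac{1}{-13 + p}$)
$427 + F{\left(-7,-22 \right)} = 427 + \frac{1}{-13 - 7} = 427 + \frac{1}{-20} = 427 - \frac{1}{20} = \frac{8539}{20}$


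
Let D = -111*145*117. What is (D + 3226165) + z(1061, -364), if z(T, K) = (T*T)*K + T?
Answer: -408418333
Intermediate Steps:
z(T, K) = T + K*T² (z(T, K) = T²*K + T = K*T² + T = T + K*T²)
D = -1883115 (D = -16095*117 = -1883115)
(D + 3226165) + z(1061, -364) = (-1883115 + 3226165) + 1061*(1 - 364*1061) = 1343050 + 1061*(1 - 386204) = 1343050 + 1061*(-386203) = 1343050 - 409761383 = -408418333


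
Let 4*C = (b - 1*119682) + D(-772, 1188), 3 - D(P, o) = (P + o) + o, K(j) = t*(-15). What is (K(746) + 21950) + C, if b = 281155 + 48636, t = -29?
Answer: 74512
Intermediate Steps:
b = 329791
K(j) = 435 (K(j) = -29*(-15) = 435)
D(P, o) = 3 - P - 2*o (D(P, o) = 3 - ((P + o) + o) = 3 - (P + 2*o) = 3 + (-P - 2*o) = 3 - P - 2*o)
C = 52127 (C = ((329791 - 1*119682) + (3 - 1*(-772) - 2*1188))/4 = ((329791 - 119682) + (3 + 772 - 2376))/4 = (210109 - 1601)/4 = (¼)*208508 = 52127)
(K(746) + 21950) + C = (435 + 21950) + 52127 = 22385 + 52127 = 74512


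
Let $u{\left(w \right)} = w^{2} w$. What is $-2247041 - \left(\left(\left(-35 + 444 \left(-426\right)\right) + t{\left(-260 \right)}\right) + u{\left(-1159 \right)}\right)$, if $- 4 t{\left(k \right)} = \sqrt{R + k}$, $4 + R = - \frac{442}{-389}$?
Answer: $1554804817 + \frac{i \sqrt{39776806}}{1556} \approx 1.5548 \cdot 10^{9} + 4.0533 i$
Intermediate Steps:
$R = - \frac{1114}{389}$ ($R = -4 - \frac{442}{-389} = -4 - - \frac{442}{389} = -4 + \frac{442}{389} = - \frac{1114}{389} \approx -2.8638$)
$t{\left(k \right)} = - \frac{\sqrt{- \frac{1114}{389} + k}}{4}$
$u{\left(w \right)} = w^{3}$
$-2247041 - \left(\left(\left(-35 + 444 \left(-426\right)\right) + t{\left(-260 \right)}\right) + u{\left(-1159 \right)}\right) = -2247041 - \left(\left(\left(-35 + 444 \left(-426\right)\right) - \frac{\sqrt{-433346 + 151321 \left(-260\right)}}{1556}\right) + \left(-1159\right)^{3}\right) = -2247041 - \left(\left(\left(-35 - 189144\right) - \frac{\sqrt{-433346 - 39343460}}{1556}\right) - 1556862679\right) = -2247041 - \left(\left(-189179 - \frac{\sqrt{-39776806}}{1556}\right) - 1556862679\right) = -2247041 - \left(\left(-189179 - \frac{i \sqrt{39776806}}{1556}\right) - 1556862679\right) = -2247041 - \left(-1557051858 - \frac{i \sqrt{39776806}}{1556}\right) = -2247041 + \left(1557051858 + \frac{i \sqrt{39776806}}{1556}\right) = 1554804817 + \frac{i \sqrt{39776806}}{1556}$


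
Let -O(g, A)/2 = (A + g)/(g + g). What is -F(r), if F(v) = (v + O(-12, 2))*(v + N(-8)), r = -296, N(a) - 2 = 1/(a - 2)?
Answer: -5237921/60 ≈ -87299.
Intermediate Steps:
O(g, A) = -(A + g)/g (O(g, A) = -2*(A + g)/(g + g) = -2*(A + g)/(2*g) = -2*(A + g)*1/(2*g) = -(A + g)/g)
N(a) = 2 + 1/(-2 + a) (N(a) = 2 + 1/(a - 2) = 2 + 1/(-2 + a))
F(v) = (-⅚ + v)*(19/10 + v) (F(v) = (v + (-1*2 - 1*(-12))/(-12))*(v + (-3 + 2*(-8))/(-2 - 8)) = (v - (-2 + 12)/12)*(v + (-3 - 16)/(-10)) = (v - 1/12*10)*(v - ⅒*(-19)) = (v - ⅚)*(v + 19/10) = (-⅚ + v)*(19/10 + v))
-F(r) = -(-19/12 + (-296)² + (16/15)*(-296)) = -(-19/12 + 87616 - 4736/15) = -1*5237921/60 = -5237921/60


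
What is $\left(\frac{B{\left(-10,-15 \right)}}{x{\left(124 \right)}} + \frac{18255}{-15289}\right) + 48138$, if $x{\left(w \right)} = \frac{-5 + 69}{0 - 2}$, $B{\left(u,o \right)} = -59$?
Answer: $\frac{23551738115}{489248} \approx 48139.0$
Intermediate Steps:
$x{\left(w \right)} = -32$ ($x{\left(w \right)} = \frac{64}{-2} = 64 \left(- \frac{1}{2}\right) = -32$)
$\left(\frac{B{\left(-10,-15 \right)}}{x{\left(124 \right)}} + \frac{18255}{-15289}\right) + 48138 = \left(- \frac{59}{-32} + \frac{18255}{-15289}\right) + 48138 = \left(\left(-59\right) \left(- \frac{1}{32}\right) + 18255 \left(- \frac{1}{15289}\right)\right) + 48138 = \left(\frac{59}{32} - \frac{18255}{15289}\right) + 48138 = \frac{317891}{489248} + 48138 = \frac{23551738115}{489248}$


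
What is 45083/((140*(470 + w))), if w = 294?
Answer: 45083/106960 ≈ 0.42149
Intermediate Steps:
45083/((140*(470 + w))) = 45083/((140*(470 + 294))) = 45083/((140*764)) = 45083/106960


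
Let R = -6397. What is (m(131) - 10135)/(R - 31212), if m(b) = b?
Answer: 10004/37609 ≈ 0.26600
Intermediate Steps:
(m(131) - 10135)/(R - 31212) = (131 - 10135)/(-6397 - 31212) = -10004/(-37609) = -10004*(-1/37609) = 10004/37609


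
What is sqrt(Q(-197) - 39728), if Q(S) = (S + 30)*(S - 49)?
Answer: sqrt(1354) ≈ 36.797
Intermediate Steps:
Q(S) = (-49 + S)*(30 + S) (Q(S) = (30 + S)*(-49 + S) = (-49 + S)*(30 + S))
sqrt(Q(-197) - 39728) = sqrt((-1470 + (-197)**2 - 19*(-197)) - 39728) = sqrt((-1470 + 38809 + 3743) - 39728) = sqrt(41082 - 39728) = sqrt(1354)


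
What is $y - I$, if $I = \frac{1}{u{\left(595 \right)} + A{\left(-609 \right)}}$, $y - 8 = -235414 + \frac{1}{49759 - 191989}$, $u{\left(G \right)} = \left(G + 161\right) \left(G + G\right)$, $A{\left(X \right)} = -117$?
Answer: $- \frac{10039215008881831}{42646385430} \approx -2.3541 \cdot 10^{5}$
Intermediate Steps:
$u{\left(G \right)} = 2 G \left(161 + G\right)$ ($u{\left(G \right)} = \left(161 + G\right) 2 G = 2 G \left(161 + G\right)$)
$y = - \frac{33481795381}{142230}$ ($y = 8 - \left(235414 - \frac{1}{49759 - 191989}\right) = 8 - \left(235414 - \frac{1}{-142230}\right) = 8 - \frac{33482933221}{142230} = - \frac{33481795381}{142230} \approx -2.3541 \cdot 10^{5}$)
$I = \frac{1}{899523}$ ($I = \frac{1}{2 \cdot 595 \left(161 + 595\right) - 117} = \frac{1}{2 \cdot 595 \cdot 756 - 117} = \frac{1}{899640 - 117} = \frac{1}{899523} \approx 1.1117 \cdot 10^{-6}$)
$y - I = - \frac{33481795381}{142230} - \frac{1}{899523} = - \frac{10039215008881831}{42646385430}$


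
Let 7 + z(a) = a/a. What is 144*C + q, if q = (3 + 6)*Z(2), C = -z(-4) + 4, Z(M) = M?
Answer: 1458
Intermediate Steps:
z(a) = -6 (z(a) = -7 + a/a = -7 + 1 = -6)
C = 10 (C = -1*(-6) + 4 = 6 + 4 = 10)
q = 18 (q = (3 + 6)*2 = 9*2 = 18)
144*C + q = 144*10 + 18 = 1440 + 18 = 1458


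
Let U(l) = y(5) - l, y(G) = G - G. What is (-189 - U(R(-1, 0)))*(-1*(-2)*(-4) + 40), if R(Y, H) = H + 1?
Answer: -6016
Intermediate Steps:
y(G) = 0
R(Y, H) = 1 + H
U(l) = -l (U(l) = 0 - l = -l)
(-189 - U(R(-1, 0)))*(-1*(-2)*(-4) + 40) = (-189 - (-1)*(1 + 0))*(-1*(-2)*(-4) + 40) = (-189 - (-1))*(2*(-4) + 40) = (-189 - 1*(-1))*(-8 + 40) = (-189 + 1)*32 = -188*32 = -6016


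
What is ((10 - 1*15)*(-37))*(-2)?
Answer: -370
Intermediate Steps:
((10 - 1*15)*(-37))*(-2) = ((10 - 15)*(-37))*(-2) = -5*(-37)*(-2) = 185*(-2) = -370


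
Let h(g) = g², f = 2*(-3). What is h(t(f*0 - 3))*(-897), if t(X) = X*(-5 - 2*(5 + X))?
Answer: -653913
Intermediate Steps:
f = -6
t(X) = X*(-15 - 2*X) (t(X) = X*(-5 + (-10 - 2*X)) = X*(-15 - 2*X))
h(t(f*0 - 3))*(-897) = (-(-6*0 - 3)*(15 + 2*(-6*0 - 3)))²*(-897) = (-(0 - 3)*(15 + 2*(0 - 3)))²*(-897) = (-1*(-3)*(15 + 2*(-3)))²*(-897) = (-1*(-3)*(15 - 6))²*(-897) = (-1*(-3)*9)²*(-897) = 27²*(-897) = 729*(-897) = -653913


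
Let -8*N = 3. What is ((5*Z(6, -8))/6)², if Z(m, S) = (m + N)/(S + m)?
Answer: 5625/1024 ≈ 5.4932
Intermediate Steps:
N = -3/8 (N = -⅛*3 = -3/8 ≈ -0.37500)
Z(m, S) = (-3/8 + m)/(S + m) (Z(m, S) = (m - 3/8)/(S + m) = (-3/8 + m)/(S + m))
((5*Z(6, -8))/6)² = ((5*((-3/8 + 6)/(-8 + 6)))/6)² = ((5*((45/8)/(-2)))*(⅙))² = ((5*(-½*45/8))*(⅙))² = ((5*(-45/16))*(⅙))² = (-225/16*⅙)² = (-75/32)² = 5625/1024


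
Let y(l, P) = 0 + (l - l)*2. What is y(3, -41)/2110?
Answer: 0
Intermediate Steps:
y(l, P) = 0 (y(l, P) = 0 + 0*2 = 0 + 0 = 0)
y(3, -41)/2110 = 0/2110 = 0*(1/2110) = 0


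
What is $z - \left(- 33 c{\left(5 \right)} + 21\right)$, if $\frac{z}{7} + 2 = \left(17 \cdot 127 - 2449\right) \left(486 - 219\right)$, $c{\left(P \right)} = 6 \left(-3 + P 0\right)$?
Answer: $-542639$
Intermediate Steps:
$c{\left(P \right)} = -18$ ($c{\left(P \right)} = 6 \left(-3 + 0\right) = 6 \left(-3\right) = -18$)
$z = -542024$ ($z = -14 + 7 \left(17 \cdot 127 - 2449\right) \left(486 - 219\right) = -14 + 7 \left(2159 - 2449\right) 267 = -14 + 7 \left(\left(-290\right) 267\right) = -14 + 7 \left(-77430\right) = -14 - 542010 = -542024$)
$z - \left(- 33 c{\left(5 \right)} + 21\right) = -542024 - \left(\left(-33\right) \left(-18\right) + 21\right) = -542024 - \left(594 + 21\right) = -542024 - 615 = -542639$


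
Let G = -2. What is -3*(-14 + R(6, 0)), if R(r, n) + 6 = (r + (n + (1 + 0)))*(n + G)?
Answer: 102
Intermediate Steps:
R(r, n) = -6 + (-2 + n)*(1 + n + r) (R(r, n) = -6 + (r + (n + (1 + 0)))*(n - 2) = -6 + (r + (n + 1))*(-2 + n) = -6 + (r + (1 + n))*(-2 + n) = -6 + (1 + n + r)*(-2 + n) = -6 + (-2 + n)*(1 + n + r))
-3*(-14 + R(6, 0)) = -3*(-14 + (-8 + 0**2 - 1*0 - 2*6 + 0*6)) = -3*(-14 + (-8 + 0 + 0 - 12 + 0)) = -3*(-14 - 20) = -3*(-34) = 102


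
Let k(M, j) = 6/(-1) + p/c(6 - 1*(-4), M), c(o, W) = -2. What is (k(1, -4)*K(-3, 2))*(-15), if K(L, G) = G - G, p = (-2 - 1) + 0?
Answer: 0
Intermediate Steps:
p = -3 (p = -3 + 0 = -3)
K(L, G) = 0
k(M, j) = -9/2 (k(M, j) = 6/(-1) - 3/(-2) = 6*(-1) - 3*(-1/2) = -6 + 3/2 = -9/2)
(k(1, -4)*K(-3, 2))*(-15) = -9/2*0*(-15) = 0*(-15) = 0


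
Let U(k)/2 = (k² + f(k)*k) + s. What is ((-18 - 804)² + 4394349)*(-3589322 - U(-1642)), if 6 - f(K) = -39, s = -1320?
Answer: -44774627530590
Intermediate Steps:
f(K) = 45 (f(K) = 6 - 1*(-39) = 6 + 39 = 45)
U(k) = -2640 + 2*k² + 90*k (U(k) = 2*((k² + 45*k) - 1320) = 2*(-1320 + k² + 45*k) = -2640 + 2*k² + 90*k)
((-18 - 804)² + 4394349)*(-3589322 - U(-1642)) = ((-18 - 804)² + 4394349)*(-3589322 - (-2640 + 2*(-1642)² + 90*(-1642))) = ((-822)² + 4394349)*(-3589322 - (-2640 + 2*2696164 - 147780)) = (675684 + 4394349)*(-3589322 - (-2640 + 5392328 - 147780)) = 5070033*(-3589322 - 1*5241908) = 5070033*(-3589322 - 5241908) = 5070033*(-8831230) = -44774627530590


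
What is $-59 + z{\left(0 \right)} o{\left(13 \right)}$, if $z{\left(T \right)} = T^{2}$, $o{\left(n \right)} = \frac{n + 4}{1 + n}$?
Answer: $-59$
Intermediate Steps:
$o{\left(n \right)} = \frac{4 + n}{1 + n}$
$-59 + z{\left(0 \right)} o{\left(13 \right)} = -59 + 0^{2} \frac{4 + 13}{1 + 13} = -59 + 0 \cdot \frac{1}{14} \cdot 17 = -59 + 0 \cdot \frac{17}{14} = -59 + 0 = -59$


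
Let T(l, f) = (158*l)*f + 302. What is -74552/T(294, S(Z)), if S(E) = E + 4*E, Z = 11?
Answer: -37276/1277581 ≈ -0.029177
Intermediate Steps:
S(E) = 5*E
T(l, f) = 302 + 158*f*l (T(l, f) = 158*f*l + 302 = 302 + 158*f*l)
-74552/T(294, S(Z)) = -74552/(302 + 158*(5*11)*294) = -74552/(302 + 158*55*294) = -74552/(302 + 2554860) = -74552/2555162 = -74552*1/2555162 = -37276/1277581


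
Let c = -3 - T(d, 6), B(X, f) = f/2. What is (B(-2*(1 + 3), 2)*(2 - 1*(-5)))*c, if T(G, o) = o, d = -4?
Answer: -63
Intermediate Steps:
B(X, f) = f/2 (B(X, f) = f*(½) = f/2)
c = -9 (c = -3 - 1*6 = -3 - 6 = -9)
(B(-2*(1 + 3), 2)*(2 - 1*(-5)))*c = (((½)*2)*(2 - 1*(-5)))*(-9) = (1*(2 + 5))*(-9) = (1*7)*(-9) = 7*(-9) = -63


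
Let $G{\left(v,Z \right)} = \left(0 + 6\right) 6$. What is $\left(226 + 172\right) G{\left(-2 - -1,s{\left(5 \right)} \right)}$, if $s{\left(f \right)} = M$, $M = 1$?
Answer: $14328$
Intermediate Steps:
$s{\left(f \right)} = 1$
$G{\left(v,Z \right)} = 36$ ($G{\left(v,Z \right)} = 6 \cdot 6 = 36$)
$\left(226 + 172\right) G{\left(-2 - -1,s{\left(5 \right)} \right)} = \left(226 + 172\right) 36 = 398 \cdot 36 = 14328$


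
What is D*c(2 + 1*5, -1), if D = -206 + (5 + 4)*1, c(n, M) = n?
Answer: -1379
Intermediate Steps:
D = -197 (D = -206 + 9*1 = -206 + 9 = -197)
D*c(2 + 1*5, -1) = -197*(2 + 1*5) = -197*(2 + 5) = -197*7 = -1379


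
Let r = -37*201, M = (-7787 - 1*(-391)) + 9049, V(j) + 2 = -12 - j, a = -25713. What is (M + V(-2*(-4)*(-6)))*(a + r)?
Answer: -55924050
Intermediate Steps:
V(j) = -14 - j (V(j) = -2 + (-12 - j) = -14 - j)
M = 1653 (M = (-7787 + 391) + 9049 = -7396 + 9049 = 1653)
r = -7437
(M + V(-2*(-4)*(-6)))*(a + r) = (1653 + (-14 - (-2*(-4))*(-6)))*(-25713 - 7437) = (1653 + (-14 - 8*(-6)))*(-33150) = (1653 + (-14 - 1*(-48)))*(-33150) = (1653 + (-14 + 48))*(-33150) = (1653 + 34)*(-33150) = 1687*(-33150) = -55924050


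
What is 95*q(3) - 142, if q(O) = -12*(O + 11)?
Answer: -16102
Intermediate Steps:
q(O) = -132 - 12*O (q(O) = -12*(11 + O) = -132 - 12*O)
95*q(3) - 142 = 95*(-132 - 12*3) - 142 = 95*(-132 - 36) - 142 = 95*(-168) - 142 = -15960 - 142 = -16102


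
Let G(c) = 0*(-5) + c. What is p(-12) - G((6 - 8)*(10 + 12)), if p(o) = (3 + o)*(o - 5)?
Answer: 197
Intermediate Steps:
p(o) = (-5 + o)*(3 + o) (p(o) = (3 + o)*(-5 + o) = (-5 + o)*(3 + o))
G(c) = c (G(c) = 0 + c = c)
p(-12) - G((6 - 8)*(10 + 12)) = (-15 + (-12)² - 2*(-12)) - (6 - 8)*(10 + 12) = (-15 + 144 + 24) - (-2)*22 = 153 - 1*(-44) = 153 + 44 = 197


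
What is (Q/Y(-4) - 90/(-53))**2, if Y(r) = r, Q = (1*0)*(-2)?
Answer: 8100/2809 ≈ 2.8836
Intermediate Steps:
Q = 0 (Q = 0*(-2) = 0)
(Q/Y(-4) - 90/(-53))**2 = (0/(-4) - 90/(-53))**2 = (0*(-1/4) - 90*(-1/53))**2 = (0 + 90/53)**2 = (90/53)**2 = 8100/2809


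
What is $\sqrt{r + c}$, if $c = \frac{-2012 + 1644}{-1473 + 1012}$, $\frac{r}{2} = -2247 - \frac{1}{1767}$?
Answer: $\frac{2 i \sqrt{745368415410507}}{814587} \approx 67.031 i$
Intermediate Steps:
$r = - \frac{7940900}{1767}$ ($r = 2 \left(-2247 - \frac{1}{1767}\right) = 2 \left(- \frac{3970450}{1767}\right) = - \frac{7940900}{1767} \approx -4494.0$)
$c = \frac{368}{461}$ ($c = - \frac{368}{-461} = \left(-368\right) \left(- \frac{1}{461}\right) = \frac{368}{461} \approx 0.79826$)
$\sqrt{r + c} = \sqrt{- \frac{7940900}{1767} + \frac{368}{461}} = \sqrt{- \frac{3660104644}{814587}} = \frac{2 i \sqrt{745368415410507}}{814587}$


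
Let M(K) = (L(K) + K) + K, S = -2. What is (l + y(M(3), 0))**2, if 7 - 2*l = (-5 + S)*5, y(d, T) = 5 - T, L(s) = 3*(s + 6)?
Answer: 676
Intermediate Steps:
L(s) = 18 + 3*s (L(s) = 3*(6 + s) = 18 + 3*s)
M(K) = 18 + 5*K (M(K) = ((18 + 3*K) + K) + K = (18 + 4*K) + K = 18 + 5*K)
l = 21 (l = 7/2 - (-5 - 2)*5/2 = 7/2 - (-7)*5/2 = 7/2 - 1/2*(-35) = 7/2 + 35/2 = 21)
(l + y(M(3), 0))**2 = (21 + (5 - 1*0))**2 = (21 + (5 + 0))**2 = (21 + 5)**2 = 26**2 = 676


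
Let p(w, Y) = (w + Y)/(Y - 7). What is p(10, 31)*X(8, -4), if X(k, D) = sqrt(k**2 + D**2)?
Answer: 41*sqrt(5)/6 ≈ 15.280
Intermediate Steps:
X(k, D) = sqrt(D**2 + k**2)
p(w, Y) = (Y + w)/(-7 + Y)
p(10, 31)*X(8, -4) = ((31 + 10)/(-7 + 31))*sqrt((-4)**2 + 8**2) = (41/24)*sqrt(16 + 64) = ((1/24)*41)*sqrt(80) = 41*(4*sqrt(5))/24 = 41*sqrt(5)/6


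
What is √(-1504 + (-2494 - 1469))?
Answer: I*√5467 ≈ 73.939*I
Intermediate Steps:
√(-1504 + (-2494 - 1469)) = √(-1504 - 3963) = √(-5467) = I*√5467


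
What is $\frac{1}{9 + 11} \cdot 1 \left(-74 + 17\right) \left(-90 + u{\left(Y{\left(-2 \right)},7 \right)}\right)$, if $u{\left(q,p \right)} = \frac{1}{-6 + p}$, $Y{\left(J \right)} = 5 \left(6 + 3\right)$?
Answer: $\frac{5073}{20} \approx 253.65$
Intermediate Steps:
$Y{\left(J \right)} = 45$ ($Y{\left(J \right)} = 5 \cdot 9 = 45$)
$\frac{1}{9 + 11} \cdot 1 \left(-74 + 17\right) \left(-90 + u{\left(Y{\left(-2 \right)},7 \right)}\right) = \frac{1}{9 + 11} \cdot 1 \left(-74 + 17\right) \left(-90 + \frac{1}{-6 + 7}\right) = \frac{1}{20} \cdot 1 \left(- 57 \left(-90 + 1^{-1}\right)\right) = \frac{1}{20} \cdot 1 \left(- 57 \left(-90 + 1\right)\right) = \frac{\left(-57\right) \left(-89\right)}{20} = \frac{1}{20} \cdot 5073 = \frac{5073}{20}$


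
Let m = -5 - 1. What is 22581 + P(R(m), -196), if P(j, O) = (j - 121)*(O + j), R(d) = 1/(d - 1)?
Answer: 2270773/49 ≈ 46342.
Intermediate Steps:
m = -6
R(d) = 1/(-1 + d)
P(j, O) = (-121 + j)*(O + j)
22581 + P(R(m), -196) = 22581 + ((1/(-1 - 6))² - 121*(-196) - 121/(-1 - 6) - 196/(-1 - 6)) = 22581 + ((1/(-7))² + 23716 - 121/(-7) - 196/(-7)) = 22581 + ((-⅐)² + 23716 - 121*(-⅐) - 196*(-⅐)) = 22581 + (1/49 + 23716 + 121/7 + 28) = 22581 + 1164304/49 = 2270773/49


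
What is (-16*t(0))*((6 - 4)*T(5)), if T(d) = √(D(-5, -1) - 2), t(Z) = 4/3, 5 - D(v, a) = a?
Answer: -256/3 ≈ -85.333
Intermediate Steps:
D(v, a) = 5 - a
t(Z) = 4/3 (t(Z) = 4*(⅓) = 4/3)
T(d) = 2 (T(d) = √((5 - 1*(-1)) - 2) = √((5 + 1) - 2) = √(6 - 2) = √4 = 2)
(-16*t(0))*((6 - 4)*T(5)) = (-16*4/3)*((6 - 4)*2) = -128*2/3 = -64/3*4 = -256/3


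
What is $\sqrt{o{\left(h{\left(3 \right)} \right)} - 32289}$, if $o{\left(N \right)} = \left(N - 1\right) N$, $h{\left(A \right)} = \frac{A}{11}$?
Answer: $\frac{i \sqrt{3906993}}{11} \approx 179.69 i$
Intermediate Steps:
$h{\left(A \right)} = \frac{A}{11}$ ($h{\left(A \right)} = A \frac{1}{11} = \frac{A}{11}$)
$o{\left(N \right)} = N \left(-1 + N\right)$ ($o{\left(N \right)} = \left(-1 + N\right) N = N \left(-1 + N\right)$)
$\sqrt{o{\left(h{\left(3 \right)} \right)} - 32289} = \sqrt{\frac{1}{11} \cdot 3 \left(-1 + \frac{1}{11} \cdot 3\right) - 32289} = \sqrt{\frac{3 \left(-1 + \frac{3}{11}\right)}{11} - 32289} = \sqrt{\frac{3}{11} \left(- \frac{8}{11}\right) - 32289} = \sqrt{- \frac{24}{121} - 32289} = \sqrt{- \frac{3906993}{121}} = \frac{i \sqrt{3906993}}{11}$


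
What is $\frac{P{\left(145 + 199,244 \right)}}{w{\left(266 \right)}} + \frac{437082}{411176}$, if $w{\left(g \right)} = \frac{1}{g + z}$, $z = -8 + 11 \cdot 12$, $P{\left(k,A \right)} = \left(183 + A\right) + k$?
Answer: $\frac{61818474261}{205588} \approx 3.0069 \cdot 10^{5}$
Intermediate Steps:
$P{\left(k,A \right)} = 183 + A + k$
$z = 124$ ($z = -8 + 132 = 124$)
$w{\left(g \right)} = \frac{1}{124 + g}$ ($w{\left(g \right)} = \frac{1}{g + 124} = \frac{1}{124 + g}$)
$\frac{P{\left(145 + 199,244 \right)}}{w{\left(266 \right)}} + \frac{437082}{411176} = \frac{183 + 244 + \left(145 + 199\right)}{\frac{1}{124 + 266}} + \frac{437082}{411176} = \frac{183 + 244 + 344}{\frac{1}{390}} + 437082 \cdot \frac{1}{411176} = 771 \frac{1}{\frac{1}{390}} + \frac{218541}{205588} = 771 \cdot 390 + \frac{218541}{205588} = 300690 + \frac{218541}{205588} = \frac{61818474261}{205588}$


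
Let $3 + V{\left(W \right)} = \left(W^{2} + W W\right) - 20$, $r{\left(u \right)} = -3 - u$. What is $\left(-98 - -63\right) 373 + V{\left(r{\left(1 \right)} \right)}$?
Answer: $-13046$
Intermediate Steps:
$V{\left(W \right)} = -23 + 2 W^{2}$ ($V{\left(W \right)} = -3 - \left(20 - W^{2} - W W\right) = -3 + \left(\left(W^{2} + W^{2}\right) - 20\right) = -3 + \left(2 W^{2} - 20\right) = -3 + \left(-20 + 2 W^{2}\right) = -23 + 2 W^{2}$)
$\left(-98 - -63\right) 373 + V{\left(r{\left(1 \right)} \right)} = \left(-98 - -63\right) 373 - \left(23 - 2 \left(-3 - 1\right)^{2}\right) = \left(-98 + 63\right) 373 - \left(23 - 2 \left(-3 - 1\right)^{2}\right) = \left(-35\right) 373 - \left(23 - 2 \left(-4\right)^{2}\right) = -13055 + \left(-23 + 2 \cdot 16\right) = -13055 + \left(-23 + 32\right) = -13055 + 9 = -13046$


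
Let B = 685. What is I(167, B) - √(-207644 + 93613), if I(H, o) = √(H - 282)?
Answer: I*(√115 - √114031) ≈ -326.96*I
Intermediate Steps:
I(H, o) = √(-282 + H)
I(167, B) - √(-207644 + 93613) = √(-282 + 167) - √(-207644 + 93613) = √(-115) - √(-114031) = I*√115 - I*√114031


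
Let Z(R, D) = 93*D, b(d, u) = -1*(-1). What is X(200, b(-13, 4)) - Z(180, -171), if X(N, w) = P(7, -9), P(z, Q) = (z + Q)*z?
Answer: 15889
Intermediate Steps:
b(d, u) = 1
P(z, Q) = z*(Q + z) (P(z, Q) = (Q + z)*z = z*(Q + z))
X(N, w) = -14 (X(N, w) = 7*(-9 + 7) = 7*(-2) = -14)
X(200, b(-13, 4)) - Z(180, -171) = -14 - 93*(-171) = -14 - 1*(-15903) = -14 + 15903 = 15889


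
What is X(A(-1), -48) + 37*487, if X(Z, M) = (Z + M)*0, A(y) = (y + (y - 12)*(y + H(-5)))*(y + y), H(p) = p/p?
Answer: 18019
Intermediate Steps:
H(p) = 1
A(y) = 2*y*(y + (1 + y)*(-12 + y)) (A(y) = (y + (y - 12)*(y + 1))*(y + y) = (y + (-12 + y)*(1 + y))*(2*y) = (y + (1 + y)*(-12 + y))*(2*y) = 2*y*(y + (1 + y)*(-12 + y)))
X(Z, M) = 0 (X(Z, M) = (M + Z)*0 = 0)
X(A(-1), -48) + 37*487 = 0 + 37*487 = 0 + 18019 = 18019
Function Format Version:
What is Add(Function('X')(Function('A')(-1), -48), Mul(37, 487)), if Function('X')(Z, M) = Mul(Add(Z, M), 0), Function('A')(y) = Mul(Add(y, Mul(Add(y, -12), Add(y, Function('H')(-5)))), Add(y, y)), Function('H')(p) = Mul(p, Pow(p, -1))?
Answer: 18019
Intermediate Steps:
Function('H')(p) = 1
Function('A')(y) = Mul(2, y, Add(y, Mul(Add(1, y), Add(-12, y)))) (Function('A')(y) = Mul(Add(y, Mul(Add(y, -12), Add(y, 1))), Add(y, y)) = Mul(Add(y, Mul(Add(-12, y), Add(1, y))), Mul(2, y)) = Mul(Add(y, Mul(Add(1, y), Add(-12, y))), Mul(2, y)) = Mul(2, y, Add(y, Mul(Add(1, y), Add(-12, y)))))
Function('X')(Z, M) = 0 (Function('X')(Z, M) = Mul(Add(M, Z), 0) = 0)
Add(Function('X')(Function('A')(-1), -48), Mul(37, 487)) = Add(0, Mul(37, 487)) = Add(0, 18019) = 18019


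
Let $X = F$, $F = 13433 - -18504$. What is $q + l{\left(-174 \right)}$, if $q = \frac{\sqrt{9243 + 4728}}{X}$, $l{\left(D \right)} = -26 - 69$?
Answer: $-95 + \frac{\sqrt{13971}}{31937} \approx -94.996$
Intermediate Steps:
$F = 31937$ ($F = 13433 + 18504 = 31937$)
$X = 31937$
$l{\left(D \right)} = -95$
$q = \frac{\sqrt{13971}}{31937}$ ($q = \frac{\sqrt{9243 + 4728}}{31937} = \sqrt{13971} \cdot \frac{1}{31937} = \frac{\sqrt{13971}}{31937} \approx 0.003701$)
$q + l{\left(-174 \right)} = \frac{\sqrt{13971}}{31937} - 95 = -95 + \frac{\sqrt{13971}}{31937}$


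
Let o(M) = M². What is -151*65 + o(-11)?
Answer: -9694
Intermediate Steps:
-151*65 + o(-11) = -151*65 + (-11)² = -9815 + 121 = -9694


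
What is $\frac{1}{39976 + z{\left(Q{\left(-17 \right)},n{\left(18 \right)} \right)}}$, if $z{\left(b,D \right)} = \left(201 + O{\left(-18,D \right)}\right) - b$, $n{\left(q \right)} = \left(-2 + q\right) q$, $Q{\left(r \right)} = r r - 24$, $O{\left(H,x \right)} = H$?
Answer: $\frac{1}{39894} \approx 2.5066 \cdot 10^{-5}$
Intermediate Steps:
$Q{\left(r \right)} = -24 + r^{2}$ ($Q{\left(r \right)} = r^{2} - 24 = -24 + r^{2}$)
$n{\left(q \right)} = q \left(-2 + q\right)$
$z{\left(b,D \right)} = 183 - b$ ($z{\left(b,D \right)} = \left(201 - 18\right) - b = 183 - b$)
$\frac{1}{39976 + z{\left(Q{\left(-17 \right)},n{\left(18 \right)} \right)}} = \frac{1}{39976 + \left(183 - \left(-24 + \left(-17\right)^{2}\right)\right)} = \frac{1}{39976 + \left(183 - \left(-24 + 289\right)\right)} = \frac{1}{39976 + \left(183 - 265\right)} = \frac{1}{39976 - 82} = \frac{1}{39894}$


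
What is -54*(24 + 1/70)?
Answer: -45387/35 ≈ -1296.8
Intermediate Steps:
-54*(24 + 1/70) = -54*1681/70 = -45387/35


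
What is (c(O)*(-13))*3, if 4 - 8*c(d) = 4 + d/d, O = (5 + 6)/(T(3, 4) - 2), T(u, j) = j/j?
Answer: 39/8 ≈ 4.8750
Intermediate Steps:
T(u, j) = 1
O = -11 (O = (5 + 6)/(1 - 2) = 11/(-1) = 11*(-1) = -11)
c(d) = -⅛ (c(d) = ½ - (4 + d/d)/8 = ½ - (4 + 1)/8 = ½ - ⅛*5 = ½ - 5/8 = -⅛)
(c(O)*(-13))*3 = -⅛*(-13)*3 = (13/8)*3 = 39/8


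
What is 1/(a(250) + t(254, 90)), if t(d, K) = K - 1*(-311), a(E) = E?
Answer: 1/651 ≈ 0.0015361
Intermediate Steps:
t(d, K) = 311 + K (t(d, K) = K + 311 = 311 + K)
1/(a(250) + t(254, 90)) = 1/(250 + (311 + 90)) = 1/(250 + 401) = 1/651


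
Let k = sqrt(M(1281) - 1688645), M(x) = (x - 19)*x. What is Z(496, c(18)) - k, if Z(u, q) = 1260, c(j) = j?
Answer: 1260 - I*sqrt(72023) ≈ 1260.0 - 268.37*I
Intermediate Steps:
M(x) = x*(-19 + x) (M(x) = (-19 + x)*x = x*(-19 + x))
k = I*sqrt(72023) (k = sqrt(1281*(-19 + 1281) - 1688645) = sqrt(1281*1262 - 1688645) = sqrt(1616622 - 1688645) = sqrt(-72023) = I*sqrt(72023) ≈ 268.37*I)
Z(496, c(18)) - k = 1260 - I*sqrt(72023)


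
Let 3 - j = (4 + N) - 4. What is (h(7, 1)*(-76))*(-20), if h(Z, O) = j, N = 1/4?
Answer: 4180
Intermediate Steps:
N = ¼ ≈ 0.25000
j = 11/4 (j = 3 - ((4 + ¼) - 4) = 3 - (17/4 - 4) = 3 - 1*¼ = 3 - ¼ = 11/4 ≈ 2.7500)
h(Z, O) = 11/4
(h(7, 1)*(-76))*(-20) = ((11/4)*(-76))*(-20) = -209*(-20) = 4180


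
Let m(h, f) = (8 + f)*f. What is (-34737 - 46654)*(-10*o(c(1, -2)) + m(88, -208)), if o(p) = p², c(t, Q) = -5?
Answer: -3365517850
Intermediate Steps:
m(h, f) = f*(8 + f)
(-34737 - 46654)*(-10*o(c(1, -2)) + m(88, -208)) = (-34737 - 46654)*(-10*(-5)² - 208*(8 - 208)) = -81391*(-10*25 - 208*(-200)) = -81391*(-250 + 41600) = -81391*41350 = -3365517850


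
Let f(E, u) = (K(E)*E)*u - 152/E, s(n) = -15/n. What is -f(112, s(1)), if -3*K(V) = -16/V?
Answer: 1139/14 ≈ 81.357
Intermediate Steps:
K(V) = 16/(3*V) (K(V) = -(-16)/(3*V) = 16/(3*V))
f(E, u) = -152/E + 16*u/3 (f(E, u) = ((16/(3*E))*E)*u - 152/E = 16*u/3 - 152/E = -152/E + 16*u/3)
-f(112, s(1)) = -(-152/112 + 16*(-15/1)/3) = -(-152*1/112 + 16*(-15*1)/3) = -(-19/14 + (16/3)*(-15)) = -(-19/14 - 80) = -1*(-1139/14) = 1139/14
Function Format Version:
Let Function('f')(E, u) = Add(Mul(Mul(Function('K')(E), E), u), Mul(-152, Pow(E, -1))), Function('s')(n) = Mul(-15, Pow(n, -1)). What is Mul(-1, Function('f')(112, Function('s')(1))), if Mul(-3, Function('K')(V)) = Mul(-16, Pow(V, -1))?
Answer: Rational(1139, 14) ≈ 81.357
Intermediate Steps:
Function('K')(V) = Mul(Rational(16, 3), Pow(V, -1)) (Function('K')(V) = Mul(Rational(-1, 3), Mul(-16, Pow(V, -1))) = Mul(Rational(16, 3), Pow(V, -1)))
Function('f')(E, u) = Add(Mul(-152, Pow(E, -1)), Mul(Rational(16, 3), u)) (Function('f')(E, u) = Add(Mul(Mul(Mul(Rational(16, 3), Pow(E, -1)), E), u), Mul(-152, Pow(E, -1))) = Add(Mul(Rational(16, 3), u), Mul(-152, Pow(E, -1))) = Add(Mul(-152, Pow(E, -1)), Mul(Rational(16, 3), u)))
Mul(-1, Function('f')(112, Function('s')(1))) = Mul(-1, Add(Mul(-152, Pow(112, -1)), Mul(Rational(16, 3), Mul(-15, Pow(1, -1))))) = Mul(-1, Add(Mul(-152, Rational(1, 112)), Mul(Rational(16, 3), Mul(-15, 1)))) = Mul(-1, Add(Rational(-19, 14), Mul(Rational(16, 3), -15))) = Mul(-1, Add(Rational(-19, 14), -80)) = Mul(-1, Rational(-1139, 14)) = Rational(1139, 14)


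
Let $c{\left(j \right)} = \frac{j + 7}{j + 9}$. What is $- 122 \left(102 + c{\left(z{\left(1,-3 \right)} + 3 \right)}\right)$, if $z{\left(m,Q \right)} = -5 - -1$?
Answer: $- \frac{25071}{2} \approx -12536.0$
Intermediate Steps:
$z{\left(m,Q \right)} = -4$ ($z{\left(m,Q \right)} = -5 + 1 = -4$)
$c{\left(j \right)} = \frac{7 + j}{9 + j}$
$- 122 \left(102 + c{\left(z{\left(1,-3 \right)} + 3 \right)}\right) = - 122 \left(102 + \frac{7 + \left(-4 + 3\right)}{9 + \left(-4 + 3\right)}\right) = - 122 \left(102 + \frac{7 - 1}{9 - 1}\right) = - 122 \left(102 + \frac{1}{8} \cdot 6\right) = - 122 \left(102 + \frac{3}{4}\right) = \left(-122\right) \frac{411}{4} = - \frac{25071}{2}$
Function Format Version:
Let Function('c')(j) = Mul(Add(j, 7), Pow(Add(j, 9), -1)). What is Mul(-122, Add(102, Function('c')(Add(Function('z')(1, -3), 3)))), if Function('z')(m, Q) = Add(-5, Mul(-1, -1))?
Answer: Rational(-25071, 2) ≈ -12536.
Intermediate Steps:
Function('z')(m, Q) = -4 (Function('z')(m, Q) = Add(-5, 1) = -4)
Function('c')(j) = Mul(Pow(Add(9, j), -1), Add(7, j)) (Function('c')(j) = Mul(Add(7, j), Pow(Add(9, j), -1)) = Mul(Pow(Add(9, j), -1), Add(7, j)))
Mul(-122, Add(102, Function('c')(Add(Function('z')(1, -3), 3)))) = Mul(-122, Add(102, Mul(Pow(Add(9, Add(-4, 3)), -1), Add(7, Add(-4, 3))))) = Mul(-122, Add(102, Mul(Pow(Add(9, -1), -1), Add(7, -1)))) = Mul(-122, Add(102, Mul(Pow(8, -1), 6))) = Mul(-122, Add(102, Mul(Rational(1, 8), 6))) = Mul(-122, Add(102, Rational(3, 4))) = Mul(-122, Rational(411, 4)) = Rational(-25071, 2)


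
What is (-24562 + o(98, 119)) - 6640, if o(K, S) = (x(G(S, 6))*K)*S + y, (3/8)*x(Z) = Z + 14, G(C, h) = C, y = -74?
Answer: 12314540/3 ≈ 4.1048e+6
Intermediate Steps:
x(Z) = 112/3 + 8*Z/3 (x(Z) = 8*(Z + 14)/3 = 8*(14 + Z)/3 = 112/3 + 8*Z/3)
o(K, S) = -74 + K*S*(112/3 + 8*S/3) (o(K, S) = ((112/3 + 8*S/3)*K)*S - 74 = (K*(112/3 + 8*S/3))*S - 74 = K*S*(112/3 + 8*S/3) - 74 = -74 + K*S*(112/3 + 8*S/3))
(-24562 + o(98, 119)) - 6640 = (-24562 + (-74 + (8/3)*98*119*(14 + 119))) - 6640 = (-24562 + (-74 + (8/3)*98*119*133)) - 6640 = (-24562 + (-74 + 12408368/3)) - 6640 = (-24562 + 12408146/3) - 6640 = 12334460/3 - 6640 = 12314540/3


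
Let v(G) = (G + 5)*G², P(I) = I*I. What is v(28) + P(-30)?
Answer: 26772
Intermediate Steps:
P(I) = I²
v(G) = G²*(5 + G) (v(G) = (5 + G)*G² = G²*(5 + G))
v(28) + P(-30) = 28²*(5 + 28) + (-30)² = 784*33 + 900 = 25872 + 900 = 26772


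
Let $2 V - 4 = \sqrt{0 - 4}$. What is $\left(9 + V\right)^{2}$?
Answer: $\left(11 + i\right)^{2} \approx 120.0 + 22.0 i$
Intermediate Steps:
$V = 2 + i$ ($V = 2 + \frac{\sqrt{0 - 4}}{2} = 2 + \frac{\sqrt{-4}}{2} = 2 + \frac{2 i}{2} = 2 + i \approx 2.0 + 1.0 i$)
$\left(9 + V\right)^{2} = \left(9 + \left(2 + i\right)\right)^{2} = \left(11 + i\right)^{2}$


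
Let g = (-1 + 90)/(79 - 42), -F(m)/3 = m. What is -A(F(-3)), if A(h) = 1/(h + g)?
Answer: -37/422 ≈ -0.087678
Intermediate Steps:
F(m) = -3*m
g = 89/37 ≈ 2.4054
A(h) = 1/(89/37 + h) (A(h) = 1/(h + 89/37) = 1/(89/37 + h))
-A(F(-3)) = -37/(89 + 37*(-3*(-3))) = -37/(89 + 37*9) = -37/(89 + 333) = -37/422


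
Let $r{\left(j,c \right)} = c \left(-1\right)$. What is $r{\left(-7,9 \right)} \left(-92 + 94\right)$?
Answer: $-18$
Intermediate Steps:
$r{\left(j,c \right)} = - c$
$r{\left(-7,9 \right)} \left(-92 + 94\right) = \left(-1\right) 9 \left(-92 + 94\right) = \left(-9\right) 2 = -18$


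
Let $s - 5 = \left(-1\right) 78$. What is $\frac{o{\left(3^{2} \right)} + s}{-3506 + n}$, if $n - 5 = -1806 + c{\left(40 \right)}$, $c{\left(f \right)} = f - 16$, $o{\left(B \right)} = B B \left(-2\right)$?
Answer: $\frac{235}{5283} \approx 0.044482$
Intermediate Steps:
$o{\left(B \right)} = - 2 B^{2}$ ($o{\left(B \right)} = B^{2} \left(-2\right) = - 2 B^{2}$)
$c{\left(f \right)} = -16 + f$
$s = -73$ ($s = 5 - 78 = -73$)
$n = -1777$ ($n = 5 + \left(-1806 + \left(-16 + 40\right)\right) = 5 + \left(-1806 + 24\right) = 5 - 1782 = -1777$)
$\frac{o{\left(3^{2} \right)} + s}{-3506 + n} = \frac{- 2 \left(3^{2}\right)^{2} - 73}{-3506 - 1777} = \frac{- 2 \cdot 9^{2} - 73}{-5283} = \left(\left(-2\right) 81 - 73\right) \left(- \frac{1}{5283}\right) = \left(-162 - 73\right) \left(- \frac{1}{5283}\right) = \left(-235\right) \left(- \frac{1}{5283}\right) = \frac{235}{5283}$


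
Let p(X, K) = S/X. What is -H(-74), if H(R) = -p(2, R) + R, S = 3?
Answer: 151/2 ≈ 75.500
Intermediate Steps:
p(X, K) = 3/X
H(R) = -3/2 + R
-H(-74) = -(-3/2 - 74) = -1*(-151/2) = 151/2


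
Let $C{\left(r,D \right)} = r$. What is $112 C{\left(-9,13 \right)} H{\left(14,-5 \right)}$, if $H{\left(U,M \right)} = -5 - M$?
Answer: $0$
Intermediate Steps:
$112 C{\left(-9,13 \right)} H{\left(14,-5 \right)} = 112 \left(-9\right) \left(-5 - -5\right) = - 1008 \left(-5 + 5\right) = \left(-1008\right) 0 = 0$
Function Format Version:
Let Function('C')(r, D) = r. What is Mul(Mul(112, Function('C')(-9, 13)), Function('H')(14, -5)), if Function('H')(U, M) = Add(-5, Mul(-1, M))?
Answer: 0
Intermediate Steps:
Mul(Mul(112, Function('C')(-9, 13)), Function('H')(14, -5)) = Mul(Mul(112, -9), Add(-5, Mul(-1, -5))) = Mul(-1008, Add(-5, 5)) = Mul(-1008, 0) = 0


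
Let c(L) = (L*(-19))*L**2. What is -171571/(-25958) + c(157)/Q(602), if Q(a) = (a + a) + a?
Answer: -477082277540/11720037 ≈ -40707.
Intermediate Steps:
c(L) = -19*L**3 (c(L) = (-19*L)*L**2 = -19*L**3)
Q(a) = 3*a (Q(a) = 2*a + a = 3*a)
-171571/(-25958) + c(157)/Q(602) = -171571/(-25958) + (-19*157**3)/((3*602)) = -171571*(-1/25958) - 19*3869893/1806 = 171571/25958 - 73527967*1/1806 = 171571/25958 - 73527967/1806 = -477082277540/11720037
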